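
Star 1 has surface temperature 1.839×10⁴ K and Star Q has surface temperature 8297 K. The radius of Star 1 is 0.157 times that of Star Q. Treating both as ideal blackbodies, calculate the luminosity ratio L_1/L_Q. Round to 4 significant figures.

L_1/L_Q ≈ 0.5949

L ∝ R²T⁴, so L_1/L_Q = (R_1/R_Q)²(T_1/T_Q)⁴ = (0.157)² × (1.839×10⁴/8297)⁴ = 0.024649 × 24.1347 = 0.5949.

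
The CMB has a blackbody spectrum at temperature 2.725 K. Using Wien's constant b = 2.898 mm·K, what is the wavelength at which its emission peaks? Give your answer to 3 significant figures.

λ_max ≈ 1.06×10⁻³ m

Wien's displacement law: λ_max = b/T = (2.898×10⁻³ m·K)/(2.725 K) = 1.063×10⁻³ m.
That is 1.06×10⁻³ m, in the microwave range.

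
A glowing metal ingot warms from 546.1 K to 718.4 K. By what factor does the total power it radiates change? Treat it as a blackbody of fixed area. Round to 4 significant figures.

P₂/P₁ ≈ 2.995

P ∝ T⁴, so P₂/P₁ = (T₂/T₁)⁴ = (718.4/546.1)⁴ = (1.31551)⁴ = 2.995.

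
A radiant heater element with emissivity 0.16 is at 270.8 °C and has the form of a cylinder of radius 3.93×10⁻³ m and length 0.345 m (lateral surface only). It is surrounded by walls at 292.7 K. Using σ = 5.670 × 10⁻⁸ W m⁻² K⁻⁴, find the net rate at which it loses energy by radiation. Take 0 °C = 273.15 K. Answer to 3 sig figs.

Net loss ≈ 6.20 W

T = 270.8 °C + 273.15 = 543.95 K.
Lateral area A = 2πrL = 2π×3.93×10⁻³×0.345 = 8.51906×10⁻³ m².
Net radiated power P_net = εσA(T⁴ − T₀⁴) = 0.16×5.670×10⁻⁸×8.51906×10⁻³×(543.95⁴ − 292.7⁴).
T⁴ − T₀⁴ = 8.75459×10¹⁰ − 7.33991×10⁹ = 8.02060×10¹⁰ K⁴, so P_net = 6.20 W.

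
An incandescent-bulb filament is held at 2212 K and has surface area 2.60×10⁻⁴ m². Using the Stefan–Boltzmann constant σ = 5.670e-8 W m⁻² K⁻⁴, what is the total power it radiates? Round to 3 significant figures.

Area A = 2.60×10⁻⁴ m².
P = σAT⁴ = 5.670×10⁻⁸ × 2.60×10⁻⁴ × (2212)⁴ = 353 W.

P ≈ 353 W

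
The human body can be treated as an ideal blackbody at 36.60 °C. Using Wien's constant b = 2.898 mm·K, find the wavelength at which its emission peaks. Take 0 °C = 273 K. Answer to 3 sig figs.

λ_max ≈ 9.36 μm

T = 36.60 °C + 273 = 309.60 K.
Wien's displacement law: λ_max = b/T = (2.898×10⁻³ m·K)/(309.60 K) = 9.360×10⁻⁶ m.
That is 9.36 μm, in the infrared range.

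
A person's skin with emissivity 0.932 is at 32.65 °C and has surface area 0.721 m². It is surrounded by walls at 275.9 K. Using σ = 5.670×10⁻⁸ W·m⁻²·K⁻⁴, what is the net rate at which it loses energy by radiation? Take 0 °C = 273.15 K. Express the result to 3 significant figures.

Net loss ≈ 112 W

T = 32.65 °C + 273.15 = 305.80 K.
Area A = 0.721 m².
Net radiated power P_net = εσA(T⁴ − T₀⁴) = 0.932×5.670×10⁻⁸×0.721×(305.80⁴ − 275.9⁴).
T⁴ − T₀⁴ = 8.74480×10⁹ − 5.79438×10⁹ = 2.95042×10⁹ K⁴, so P_net = 112 W.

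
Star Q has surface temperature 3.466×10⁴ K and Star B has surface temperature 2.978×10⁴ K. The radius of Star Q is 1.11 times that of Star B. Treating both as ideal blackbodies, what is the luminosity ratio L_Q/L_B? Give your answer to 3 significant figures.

L ∝ R²T⁴, so L_Q/L_B = (R_Q/R_B)²(T_Q/T_B)⁴ = (1.11)² × (3.466×10⁴/2.978×10⁴)⁴ = 1.2321 × 1.83491 = 2.26.

L_Q/L_B ≈ 2.26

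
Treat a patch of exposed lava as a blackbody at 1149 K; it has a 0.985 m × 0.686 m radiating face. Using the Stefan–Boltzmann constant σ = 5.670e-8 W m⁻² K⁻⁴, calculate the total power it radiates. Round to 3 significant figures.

Area A = 0.985 × 0.686 = 0.67571 m².
P = σAT⁴ = 5.670×10⁻⁸ × 0.67571 × (1149)⁴ = 6.68×10⁴ W.

P ≈ 6.68×10⁴ W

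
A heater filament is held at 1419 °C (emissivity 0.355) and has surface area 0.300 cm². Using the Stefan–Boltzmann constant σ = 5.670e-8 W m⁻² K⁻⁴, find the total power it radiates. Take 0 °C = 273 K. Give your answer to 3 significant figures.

P ≈ 4.95 W

T = 1419 °C + 273 = 1692 K.
Area A = 0.300 cm² = 3.00×10⁻⁵ m².
P = εσAT⁴ = 0.355 × 5.670×10⁻⁸ × 3.00×10⁻⁵ × (1692)⁴ = 4.95 W.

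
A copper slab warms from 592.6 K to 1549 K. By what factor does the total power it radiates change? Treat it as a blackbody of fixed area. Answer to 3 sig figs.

P₂/P₁ ≈ 46.7

P ∝ T⁴, so P₂/P₁ = (T₂/T₁)⁴ = (1549/592.6)⁴ = (2.61390)⁴ = 46.7.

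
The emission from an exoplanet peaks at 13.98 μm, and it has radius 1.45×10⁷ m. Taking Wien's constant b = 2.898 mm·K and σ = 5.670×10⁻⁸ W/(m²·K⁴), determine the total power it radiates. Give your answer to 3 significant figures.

P ≈ 2.77×10¹⁷ W

Wien's law: T = b/λ_max = 2.898×10⁻³/1.398×10⁻⁵ = 207.296 K.
Surface area A = 4πR² = 4π(1.45×10⁷ m)² = 2.64208×10¹⁵ m².
Then P = σAT⁴ = 5.670×10⁻⁸×2.64208×10¹⁵×(207.296)⁴ = 2.77×10¹⁷ W.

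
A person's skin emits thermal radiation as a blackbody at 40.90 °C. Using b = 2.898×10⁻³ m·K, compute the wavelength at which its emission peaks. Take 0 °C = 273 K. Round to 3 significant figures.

T = 40.90 °C + 273 = 313.90 K.
Wien's displacement law: λ_max = b/T = (2.898×10⁻³ m·K)/(313.90 K) = 9.232×10⁻⁶ m.
That is 9.23 μm, in the infrared range.

λ_max ≈ 9.23 μm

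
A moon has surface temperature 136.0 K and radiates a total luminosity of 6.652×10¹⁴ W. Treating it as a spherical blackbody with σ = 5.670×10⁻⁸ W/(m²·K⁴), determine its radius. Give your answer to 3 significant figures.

R ≈ 1.65×10⁶ m

L = 4πR²σT⁴ ⇒ R = √(L/(4πσT⁴)).
σT⁴ = 19.3972 W/m², so R = √(6.652×10¹⁴/(4π×19.3972)) = 1.65×10⁶ m.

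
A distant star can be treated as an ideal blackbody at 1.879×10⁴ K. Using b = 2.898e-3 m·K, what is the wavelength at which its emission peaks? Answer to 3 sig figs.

Wien's displacement law: λ_max = b/T = (2.898×10⁻³ m·K)/(1.879×10⁴ K) = 1.542×10⁻⁷ m.
That is 154 nm, in the ultraviolet range.

λ_max ≈ 154 nm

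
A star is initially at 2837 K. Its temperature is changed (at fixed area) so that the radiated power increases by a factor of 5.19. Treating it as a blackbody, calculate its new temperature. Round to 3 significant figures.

T₂ ≈ 4.28×10³ K

P ∝ T⁴, so T₂/T₁ = (P₂/P₁)^(1/4) = (5.19)^(1/4) = 1.50936.
T₂ = 2837 × 1.50936 = 4.28×10³ K.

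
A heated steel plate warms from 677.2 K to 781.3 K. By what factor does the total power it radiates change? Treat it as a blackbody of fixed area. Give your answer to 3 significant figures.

P ∝ T⁴, so P₂/P₁ = (T₂/T₁)⁴ = (781.3/677.2)⁴ = (1.15372)⁴ = 1.77.

P₂/P₁ ≈ 1.77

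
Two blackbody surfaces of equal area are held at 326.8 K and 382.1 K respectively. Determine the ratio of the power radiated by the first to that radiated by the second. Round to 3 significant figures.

With equal areas, P₁/P₂ = (T₁/T₂)⁴ = (326.8/382.1)⁴ = 0.535.

P₁/P₂ ≈ 0.535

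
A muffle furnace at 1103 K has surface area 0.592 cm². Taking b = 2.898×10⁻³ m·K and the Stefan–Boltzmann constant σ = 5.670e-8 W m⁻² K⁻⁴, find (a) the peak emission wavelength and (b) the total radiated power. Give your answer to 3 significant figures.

λ_max ≈ 2.63×10³ nm; P ≈ 4.97 W

(a) λ_max = b/T = 2.898×10⁻³/1103 = 2.627×10⁻⁶ m = 2.63×10³ nm.
Area A = 0.592 cm² = 5.92×10⁻⁵ m².
(b) P = σAT⁴ = 5.670×10⁻⁸×5.92×10⁻⁵×(1103)⁴ = 4.97 W.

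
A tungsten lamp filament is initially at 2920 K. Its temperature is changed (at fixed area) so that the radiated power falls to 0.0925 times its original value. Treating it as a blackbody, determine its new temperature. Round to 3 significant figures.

T₂ ≈ 1.61×10³ K

P ∝ T⁴, so T₂/T₁ = (P₂/P₁)^(1/4) = (0.0925)^(1/4) = 0.551487.
T₂ = 2920 × 0.551487 = 1.61×10³ K.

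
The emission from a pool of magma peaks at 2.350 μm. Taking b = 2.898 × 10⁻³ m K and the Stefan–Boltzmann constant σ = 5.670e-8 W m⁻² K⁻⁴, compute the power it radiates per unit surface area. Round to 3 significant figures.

I ≈ 1.31×10⁵ W/m²

Wien's law: T = b/λ_max = 2.898×10⁻³/2.350×10⁻⁶ = 1233.19 K.
Then I = σT⁴ = 5.670×10⁻⁸×(1233.19)⁴ = 1.31×10⁵ W/m².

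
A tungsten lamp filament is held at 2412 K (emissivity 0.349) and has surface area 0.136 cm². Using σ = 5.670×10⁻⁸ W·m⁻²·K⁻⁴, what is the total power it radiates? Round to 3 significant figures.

Area A = 0.136 cm² = 1.36×10⁻⁵ m².
P = εσAT⁴ = 0.349 × 5.670×10⁻⁸ × 1.36×10⁻⁵ × (2412)⁴ = 9.11 W.

P ≈ 9.11 W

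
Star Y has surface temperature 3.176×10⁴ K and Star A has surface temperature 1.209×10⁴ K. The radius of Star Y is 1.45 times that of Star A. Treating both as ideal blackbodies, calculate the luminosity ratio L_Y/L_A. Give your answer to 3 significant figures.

L ∝ R²T⁴, so L_Y/L_A = (R_Y/R_A)²(T_Y/T_A)⁴ = (1.45)² × (3.176×10⁴/1.209×10⁴)⁴ = 2.1025 × 47.6230 = 100.

L_Y/L_A ≈ 100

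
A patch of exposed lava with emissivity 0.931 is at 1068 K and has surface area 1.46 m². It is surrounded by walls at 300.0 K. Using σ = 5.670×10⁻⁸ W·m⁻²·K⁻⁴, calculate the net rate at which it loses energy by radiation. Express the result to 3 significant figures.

Area A = 1.46 m².
Net radiated power P_net = εσA(T⁴ − T₀⁴) = 0.931×5.670×10⁻⁸×1.46×(1068⁴ − 300.0⁴).
T⁴ − T₀⁴ = 1.30102×10¹² − 8.10000×10⁹ = 1.29292×10¹² K⁴, so P_net = 9.96×10⁴ W.

Net loss ≈ 9.96×10⁴ W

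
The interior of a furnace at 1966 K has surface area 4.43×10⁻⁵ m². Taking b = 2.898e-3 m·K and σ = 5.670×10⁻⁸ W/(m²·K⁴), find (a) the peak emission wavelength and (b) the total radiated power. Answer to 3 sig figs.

(a) λ_max = b/T = 2.898×10⁻³/1966 = 1.474×10⁻⁶ m = 1.47×10³ nm.
Area A = 4.43×10⁻⁵ m².
(b) P = σAT⁴ = 5.670×10⁻⁸×4.43×10⁻⁵×(1966)⁴ = 37.5 W.

λ_max ≈ 1.47×10³ nm; P ≈ 37.5 W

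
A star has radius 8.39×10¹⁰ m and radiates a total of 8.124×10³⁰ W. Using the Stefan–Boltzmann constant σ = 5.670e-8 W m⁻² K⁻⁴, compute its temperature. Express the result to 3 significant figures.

Surface area A = 4πR² = 4π(8.39×10¹⁰ m)² = 8.84573×10²² m².
P = σAT⁴ ⇒ T = (P/(σA))^(1/4) = (8.124×10³⁰/(5.670×10⁻⁸×8.84573×10²²))^(1/4) = 6.34×10³ K.

T ≈ 6.34×10³ K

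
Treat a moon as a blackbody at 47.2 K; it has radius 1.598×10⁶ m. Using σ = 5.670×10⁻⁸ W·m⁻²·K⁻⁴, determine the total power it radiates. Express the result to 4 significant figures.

P ≈ 9.031×10¹² W

Surface area A = 4πR² = 4π(1.598×10⁶ m)² = 3.20895×10¹³ m².
P = σAT⁴ = 5.670×10⁻⁸ × 3.20895×10¹³ × (47.2)⁴ = 9.031×10¹² W.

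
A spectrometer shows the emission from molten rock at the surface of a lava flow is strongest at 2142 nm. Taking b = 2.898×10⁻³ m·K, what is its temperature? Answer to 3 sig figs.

T ≈ 1.35×10³ K

Wien's law gives T = b/λ_max = (2.898×10⁻³ m·K)/(2.142×10⁻⁶ m) = 1.35×10³ K.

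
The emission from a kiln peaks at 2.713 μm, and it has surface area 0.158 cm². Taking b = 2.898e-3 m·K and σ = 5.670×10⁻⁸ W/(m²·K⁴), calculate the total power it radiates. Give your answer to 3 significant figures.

P ≈ 1.17 W

Wien's law: T = b/λ_max = 2.898×10⁻³/2.713×10⁻⁶ = 1068.19 K.
Area A = 0.158 cm² = 1.58×10⁻⁵ m².
Then P = σAT⁴ = 5.670×10⁻⁸×1.58×10⁻⁵×(1068.19)⁴ = 1.17 W.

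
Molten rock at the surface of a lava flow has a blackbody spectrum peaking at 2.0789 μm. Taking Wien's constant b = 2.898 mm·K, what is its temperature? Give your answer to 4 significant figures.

T ≈ 1394 K

Wien's law gives T = b/λ_max = (2.898×10⁻³ m·K)/(2.0789×10⁻⁶ m) = 1394 K.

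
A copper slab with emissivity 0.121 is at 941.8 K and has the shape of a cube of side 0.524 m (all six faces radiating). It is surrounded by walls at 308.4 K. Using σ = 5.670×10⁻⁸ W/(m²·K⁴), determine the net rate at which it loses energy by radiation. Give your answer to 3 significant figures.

Area A = 6s² = 6×(0.524 m)² = 1.64746 m².
Net radiated power P_net = εσA(T⁴ − T₀⁴) = 0.121×5.670×10⁻⁸×1.64746×(941.8⁴ − 308.4⁴).
T⁴ − T₀⁴ = 7.86746×10¹¹ − 9.04602×10⁹ = 7.77700×10¹¹ K⁴, so P_net = 8.79×10³ W.

Net loss ≈ 8.79×10³ W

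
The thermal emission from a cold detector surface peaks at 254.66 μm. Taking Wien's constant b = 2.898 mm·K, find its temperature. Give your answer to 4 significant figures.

T ≈ 11.38 K

Wien's law gives T = b/λ_max = (2.898×10⁻³ m·K)/(2.5466×10⁻⁴ m) = 11.38 K.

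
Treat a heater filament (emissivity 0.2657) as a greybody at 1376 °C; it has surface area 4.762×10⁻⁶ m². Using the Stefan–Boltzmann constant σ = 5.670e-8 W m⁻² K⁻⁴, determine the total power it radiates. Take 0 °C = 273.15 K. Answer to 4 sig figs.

P ≈ 0.5306 W

T = 1376 °C + 273.15 = 1649.15 K.
Area A = 4.762×10⁻⁶ m².
P = εσAT⁴ = 0.2657 × 5.670×10⁻⁸ × 4.762×10⁻⁶ × (1649.15)⁴ = 0.5306 W.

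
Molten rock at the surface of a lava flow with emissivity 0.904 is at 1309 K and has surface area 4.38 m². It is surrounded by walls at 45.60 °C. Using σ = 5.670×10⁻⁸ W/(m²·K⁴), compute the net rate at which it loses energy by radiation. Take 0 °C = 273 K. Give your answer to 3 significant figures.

Surroundings: T = 45.60 °C + 273 = 318.60 K.
Area A = 4.38 m².
Net radiated power P_net = εσA(T⁴ − T₀⁴) = 0.904×5.670×10⁻⁸×4.38×(1309⁴ − 318.60⁴).
T⁴ − T₀⁴ = 2.93602×10¹² − 1.03035×10¹⁰ = 2.92572×10¹² K⁴, so P_net = 6.57×10⁵ W.

Net loss ≈ 6.57×10⁵ W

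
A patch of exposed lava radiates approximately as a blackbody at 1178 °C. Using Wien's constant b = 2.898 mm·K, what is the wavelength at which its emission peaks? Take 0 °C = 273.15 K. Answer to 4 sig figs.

T = 1178 °C + 273.15 = 1451.15 K.
Wien's displacement law: λ_max = b/T = (2.898×10⁻³ m·K)/(1451.15 K) = 1.9970×10⁻⁶ m.
That is 1.997 μm, in the infrared range.

λ_max ≈ 1.997 μm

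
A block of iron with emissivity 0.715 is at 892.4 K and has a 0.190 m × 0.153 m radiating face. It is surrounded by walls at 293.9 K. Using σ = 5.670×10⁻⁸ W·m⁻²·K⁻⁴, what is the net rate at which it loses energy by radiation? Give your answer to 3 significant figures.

Area A = 0.190 × 0.153 = 0.02907 m².
Net radiated power P_net = εσA(T⁴ − T₀⁴) = 0.715×5.670×10⁻⁸×0.02907×(892.4⁴ − 293.9⁴).
T⁴ − T₀⁴ = 6.34218×10¹¹ − 7.46102×10⁹ = 6.26757×10¹¹ K⁴, so P_net = 739 W.

Net loss ≈ 739 W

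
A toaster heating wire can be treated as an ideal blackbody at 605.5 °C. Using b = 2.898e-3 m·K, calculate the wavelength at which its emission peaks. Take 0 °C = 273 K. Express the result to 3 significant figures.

λ_max ≈ 3.30 μm

T = 605.5 °C + 273 = 878.5 K.
Wien's displacement law: λ_max = b/T = (2.898×10⁻³ m·K)/(878.5 K) = 3.299×10⁻⁶ m.
That is 3.30 μm, in the infrared range.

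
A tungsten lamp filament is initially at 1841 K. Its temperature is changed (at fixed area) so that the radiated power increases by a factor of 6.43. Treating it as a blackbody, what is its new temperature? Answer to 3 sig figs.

P ∝ T⁴, so T₂/T₁ = (P₂/P₁)^(1/4) = (6.43)^(1/4) = 1.59240.
T₂ = 1841 × 1.59240 = 2.93×10³ K.

T₂ ≈ 2.93×10³ K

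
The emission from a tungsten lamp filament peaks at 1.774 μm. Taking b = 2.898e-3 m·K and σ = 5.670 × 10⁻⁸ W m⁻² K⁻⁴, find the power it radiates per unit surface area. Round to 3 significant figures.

Wien's law: T = b/λ_max = 2.898×10⁻³/1.774×10⁻⁶ = 1633.60 K.
Then I = σT⁴ = 5.670×10⁻⁸×(1633.60)⁴ = 4.04×10⁵ W/m².

I ≈ 4.04×10⁵ W/m²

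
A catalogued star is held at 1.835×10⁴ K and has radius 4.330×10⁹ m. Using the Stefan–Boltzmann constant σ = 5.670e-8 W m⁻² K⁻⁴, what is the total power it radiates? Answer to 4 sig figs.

Surface area A = 4πR² = 4π(4.330×10⁹ m)² = 2.35606×10²⁰ m².
P = σAT⁴ = 5.670×10⁻⁸ × 2.35606×10²⁰ × (1.835×10⁴)⁴ = 1.515×10³⁰ W.

P ≈ 1.515×10³⁰ W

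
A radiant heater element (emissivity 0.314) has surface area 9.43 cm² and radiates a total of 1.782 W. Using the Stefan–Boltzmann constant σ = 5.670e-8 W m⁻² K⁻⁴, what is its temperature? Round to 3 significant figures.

Area A = 9.43 cm² = 9.43×10⁻⁴ m².
P = εσAT⁴ ⇒ T = (P/(εσA))^(1/4) = (1.782/(0.314×5.670×10⁻⁸×9.43×10⁻⁴))^(1/4) = 571 K.

T ≈ 571 K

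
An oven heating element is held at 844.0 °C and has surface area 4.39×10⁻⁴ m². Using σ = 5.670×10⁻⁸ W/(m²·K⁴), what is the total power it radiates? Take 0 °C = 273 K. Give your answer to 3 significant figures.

P ≈ 38.7 W

T = 844.0 °C + 273 = 1117.0 K.
Area A = 4.39×10⁻⁴ m².
P = σAT⁴ = 5.670×10⁻⁸ × 4.39×10⁻⁴ × (1117.0)⁴ = 38.7 W.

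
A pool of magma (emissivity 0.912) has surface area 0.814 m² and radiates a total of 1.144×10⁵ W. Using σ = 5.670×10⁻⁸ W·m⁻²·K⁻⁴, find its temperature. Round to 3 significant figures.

T ≈ 1.28×10³ K

Area A = 0.814 m².
P = εσAT⁴ ⇒ T = (P/(εσA))^(1/4) = (1.144×10⁵/(0.912×5.670×10⁻⁸×0.814))^(1/4) = 1.28×10³ K.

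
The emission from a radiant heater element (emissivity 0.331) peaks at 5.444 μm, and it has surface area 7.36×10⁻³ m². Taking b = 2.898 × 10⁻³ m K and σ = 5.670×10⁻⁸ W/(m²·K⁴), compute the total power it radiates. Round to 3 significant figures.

P ≈ 11.1 W

Wien's law: T = b/λ_max = 2.898×10⁻³/5.444×10⁻⁶ = 532.329 K.
Area A = 7.36×10⁻³ m².
Then P = εσAT⁴ = 0.331×5.670×10⁻⁸×7.36×10⁻³×(532.329)⁴ = 11.1 W.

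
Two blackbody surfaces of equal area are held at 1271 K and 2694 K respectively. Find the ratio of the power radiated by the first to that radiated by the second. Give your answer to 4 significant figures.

P₁/P₂ ≈ 0.04954

With equal areas, P₁/P₂ = (T₁/T₂)⁴ = (1271/2694)⁴ = 0.04954.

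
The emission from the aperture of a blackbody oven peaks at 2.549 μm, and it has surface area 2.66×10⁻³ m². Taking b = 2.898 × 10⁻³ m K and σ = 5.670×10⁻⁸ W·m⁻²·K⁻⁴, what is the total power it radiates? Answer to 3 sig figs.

P ≈ 252 W

Wien's law: T = b/λ_max = 2.898×10⁻³/2.549×10⁻⁶ = 1136.92 K.
Area A = 2.66×10⁻³ m².
Then P = σAT⁴ = 5.670×10⁻⁸×2.66×10⁻³×(1136.92)⁴ = 252 W.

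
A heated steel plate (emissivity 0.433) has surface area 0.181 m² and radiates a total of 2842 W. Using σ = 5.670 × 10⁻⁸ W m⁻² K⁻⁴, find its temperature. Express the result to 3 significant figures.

T ≈ 894 K

Area A = 0.181 m².
P = εσAT⁴ ⇒ T = (P/(εσA))^(1/4) = (2842/(0.433×5.670×10⁻⁸×0.181))^(1/4) = 894 K.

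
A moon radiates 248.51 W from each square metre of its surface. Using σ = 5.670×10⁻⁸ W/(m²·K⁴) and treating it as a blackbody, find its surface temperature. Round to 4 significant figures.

I = σT⁴, so T = (I/σ)^(1/4) = (248.51/(5.670×10⁻⁸))^(1/4) = 257.3 K.

T ≈ 257.3 K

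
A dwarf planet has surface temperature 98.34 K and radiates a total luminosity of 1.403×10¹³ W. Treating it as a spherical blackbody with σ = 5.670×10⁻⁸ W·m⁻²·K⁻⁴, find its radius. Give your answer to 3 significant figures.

L = 4πR²σT⁴ ⇒ R = √(L/(4πσT⁴)).
σT⁴ = 5.30278 W/m², so R = √(1.403×10¹³/(4π×5.30278)) = 4.59×10⁵ m.

R ≈ 4.59×10⁵ m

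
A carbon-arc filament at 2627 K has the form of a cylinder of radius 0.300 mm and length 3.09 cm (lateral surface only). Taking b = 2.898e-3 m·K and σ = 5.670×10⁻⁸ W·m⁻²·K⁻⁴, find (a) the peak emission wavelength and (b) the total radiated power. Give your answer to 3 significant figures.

(a) λ_max = b/T = 2.898×10⁻³/2627 = 1.103×10⁻⁶ m = 1.10 μm.
Lateral area A = 2πrL = 2π×3.00×10⁻⁴×0.0309 = 5.82451×10⁻⁵ m².
(b) P = σAT⁴ = 5.670×10⁻⁸×5.82451×10⁻⁵×(2627)⁴ = 157 W.

λ_max ≈ 1.10 μm; P ≈ 157 W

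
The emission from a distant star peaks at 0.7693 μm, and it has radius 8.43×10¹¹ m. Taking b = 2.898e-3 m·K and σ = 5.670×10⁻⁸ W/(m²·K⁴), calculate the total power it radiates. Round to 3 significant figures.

Wien's law: T = b/λ_max = 2.898×10⁻³/7.693×10⁻⁷ = 3767.06 K.
Surface area A = 4πR² = 4π(8.43×10¹¹ m)² = 8.93028×10²⁴ m².
Then P = σAT⁴ = 5.670×10⁻⁸×8.93028×10²⁴×(3767.06)⁴ = 1.02×10³² W.

P ≈ 1.02×10³² W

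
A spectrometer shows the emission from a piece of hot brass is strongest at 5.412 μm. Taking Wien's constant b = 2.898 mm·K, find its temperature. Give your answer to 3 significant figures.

Wien's law gives T = b/λ_max = (2.898×10⁻³ m·K)/(5.412×10⁻⁶ m) = 535 K.

T ≈ 535 K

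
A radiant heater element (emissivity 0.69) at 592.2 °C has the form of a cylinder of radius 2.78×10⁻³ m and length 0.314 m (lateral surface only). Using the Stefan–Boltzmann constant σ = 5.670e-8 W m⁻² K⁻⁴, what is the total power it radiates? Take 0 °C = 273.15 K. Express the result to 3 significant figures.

P ≈ 120 W

T = 592.2 °C + 273.15 = 865.35 K.
Lateral area A = 2πrL = 2π×2.78×10⁻³×0.314 = 5.48472×10⁻³ m².
P = εσAT⁴ = 0.69 × 5.670×10⁻⁸ × 5.48472×10⁻³ × (865.35)⁴ = 120 W.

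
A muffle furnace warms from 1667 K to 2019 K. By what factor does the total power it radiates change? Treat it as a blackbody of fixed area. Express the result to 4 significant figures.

P₂/P₁ ≈ 2.152

P ∝ T⁴, so P₂/P₁ = (T₂/T₁)⁴ = (2019/1667)⁴ = (1.21116)⁴ = 2.152.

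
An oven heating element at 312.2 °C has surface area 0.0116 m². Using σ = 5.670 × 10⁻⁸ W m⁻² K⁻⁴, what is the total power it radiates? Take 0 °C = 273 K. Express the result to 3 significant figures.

P ≈ 77.1 W

T = 312.2 °C + 273 = 585.2 K.
Area A = 0.0116 m².
P = σAT⁴ = 5.670×10⁻⁸ × 0.0116 × (585.2)⁴ = 77.1 W.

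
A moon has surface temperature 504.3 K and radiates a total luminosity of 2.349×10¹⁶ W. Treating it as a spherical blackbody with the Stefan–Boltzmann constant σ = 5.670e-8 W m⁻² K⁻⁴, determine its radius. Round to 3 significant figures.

L = 4πR²σT⁴ ⇒ R = √(L/(4πσT⁴)).
σT⁴ = 3667.24 W/m², so R = √(2.349×10¹⁶/(4π×3667.24)) = 7.14×10⁵ m.

R ≈ 7.14×10⁵ m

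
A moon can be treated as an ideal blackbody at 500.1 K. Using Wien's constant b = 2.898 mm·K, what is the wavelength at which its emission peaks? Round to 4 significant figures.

Wien's displacement law: λ_max = b/T = (2.898×10⁻³ m·K)/(500.1 K) = 5.7948×10⁻⁶ m.
That is 5.795 μm, in the infrared range.

λ_max ≈ 5.795 μm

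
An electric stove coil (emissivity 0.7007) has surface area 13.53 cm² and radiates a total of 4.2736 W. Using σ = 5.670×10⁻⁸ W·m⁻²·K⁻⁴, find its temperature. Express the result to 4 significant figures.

Area A = 13.53 cm² = 1.353×10⁻³ m².
P = εσAT⁴ ⇒ T = (P/(εσA))^(1/4) = (4.2736/(0.7007×5.670×10⁻⁸×1.353×10⁻³))^(1/4) = 531.0 K.

T ≈ 531.0 K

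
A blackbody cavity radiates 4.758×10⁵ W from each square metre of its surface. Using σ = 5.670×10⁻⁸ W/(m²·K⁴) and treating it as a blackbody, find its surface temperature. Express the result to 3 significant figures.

T ≈ 1.70×10³ K

I = σT⁴, so T = (I/σ)^(1/4) = (4.758×10⁵/(5.670×10⁻⁸))^(1/4) = 1.70×10³ K.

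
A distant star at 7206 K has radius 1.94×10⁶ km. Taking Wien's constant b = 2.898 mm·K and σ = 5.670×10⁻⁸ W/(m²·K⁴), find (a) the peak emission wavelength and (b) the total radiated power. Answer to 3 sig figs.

λ_max ≈ 402 nm; P ≈ 7.23×10²⁷ W

(a) λ_max = b/T = 2.898×10⁻³/7206 = 4.022×10⁻⁷ m = 402 nm.
Surface area A = 4πR² = 4π(1.94×10⁹ m)² = 4.72948×10¹⁹ m².
(b) P = σAT⁴ = 5.670×10⁻⁸×4.72948×10¹⁹×(7206)⁴ = 7.23×10²⁷ W.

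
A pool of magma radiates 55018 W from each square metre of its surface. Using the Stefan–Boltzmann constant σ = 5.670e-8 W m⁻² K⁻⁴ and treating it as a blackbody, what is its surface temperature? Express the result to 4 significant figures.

T ≈ 992.5 K

I = σT⁴, so T = (I/σ)^(1/4) = (55018/(5.670×10⁻⁸))^(1/4) = 992.5 K.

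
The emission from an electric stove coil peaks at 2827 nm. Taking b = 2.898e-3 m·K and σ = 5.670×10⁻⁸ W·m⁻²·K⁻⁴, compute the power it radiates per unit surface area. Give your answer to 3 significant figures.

I ≈ 6.26×10⁴ W/m²

Wien's law: T = b/λ_max = 2.898×10⁻³/2.827×10⁻⁶ = 1025.11 K.
Then I = σT⁴ = 5.670×10⁻⁸×(1025.11)⁴ = 6.26×10⁴ W/m².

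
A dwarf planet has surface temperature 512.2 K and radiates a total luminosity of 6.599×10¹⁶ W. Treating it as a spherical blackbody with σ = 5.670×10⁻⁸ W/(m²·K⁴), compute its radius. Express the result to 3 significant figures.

L = 4πR²σT⁴ ⇒ R = √(L/(4πσT⁴)).
σT⁴ = 3902.49 W/m², so R = √(6.599×10¹⁶/(4π×3902.49)) = 1.16×10⁶ m.

R ≈ 1.16×10⁶ m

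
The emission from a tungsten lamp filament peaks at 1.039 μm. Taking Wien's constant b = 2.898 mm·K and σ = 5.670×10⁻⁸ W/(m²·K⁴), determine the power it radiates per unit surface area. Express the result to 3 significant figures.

Wien's law: T = b/λ_max = 2.898×10⁻³/1.039×10⁻⁶ = 2789.22 K.
Then I = σT⁴ = 5.670×10⁻⁸×(2789.22)⁴ = 3.43×10⁶ W/m².

I ≈ 3.43×10⁶ W/m²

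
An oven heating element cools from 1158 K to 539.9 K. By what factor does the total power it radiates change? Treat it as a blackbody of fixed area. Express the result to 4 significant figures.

P ∝ T⁴, so P₂/P₁ = (T₂/T₁)⁴ = (539.9/1158)⁴ = (0.466235)⁴ = 0.04725.

P₂/P₁ ≈ 0.04725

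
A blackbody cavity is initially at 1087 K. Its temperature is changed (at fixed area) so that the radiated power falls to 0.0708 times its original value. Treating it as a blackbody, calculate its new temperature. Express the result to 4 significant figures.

T₂ ≈ 560.7 K

P ∝ T⁴, so T₂/T₁ = (P₂/P₁)^(1/4) = (0.0708)^(1/4) = 0.515832.
T₂ = 1087 × 0.515832 = 560.7 K.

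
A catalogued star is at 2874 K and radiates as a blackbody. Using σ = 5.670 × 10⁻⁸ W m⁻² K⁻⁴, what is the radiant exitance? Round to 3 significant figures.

Stefan–Boltzmann: I = σT⁴ = 5.670×10⁻⁸ × (2874)⁴ = 3.87×10⁶ W/m².

I ≈ 3.87×10⁶ W/m²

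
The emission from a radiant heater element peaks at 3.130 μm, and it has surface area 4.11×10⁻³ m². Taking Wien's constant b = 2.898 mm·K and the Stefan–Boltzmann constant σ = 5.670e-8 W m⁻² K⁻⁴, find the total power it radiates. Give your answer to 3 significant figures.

P ≈ 171 W

Wien's law: T = b/λ_max = 2.898×10⁻³/3.130×10⁻⁶ = 925.879 K.
Area A = 4.11×10⁻³ m².
Then P = σAT⁴ = 5.670×10⁻⁸×4.11×10⁻³×(925.879)⁴ = 171 W.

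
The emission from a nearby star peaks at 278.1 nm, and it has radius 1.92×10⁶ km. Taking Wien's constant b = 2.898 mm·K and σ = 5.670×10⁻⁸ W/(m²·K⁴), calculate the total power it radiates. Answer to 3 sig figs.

Wien's law: T = b/λ_max = 2.898×10⁻³/2.781×10⁻⁷ = 10420.7 K.
Surface area A = 4πR² = 4π(1.92×10⁹ m)² = 4.63247×10¹⁹ m².
Then P = σAT⁴ = 5.670×10⁻⁸×4.63247×10¹⁹×(10420.7)⁴ = 3.10×10²⁸ W.

P ≈ 3.10×10²⁸ W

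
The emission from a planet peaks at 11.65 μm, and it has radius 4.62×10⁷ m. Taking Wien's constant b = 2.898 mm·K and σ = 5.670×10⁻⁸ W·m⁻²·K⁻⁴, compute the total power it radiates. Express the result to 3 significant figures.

P ≈ 5.82×10¹⁸ W

Wien's law: T = b/λ_max = 2.898×10⁻³/1.165×10⁻⁵ = 248.755 K.
Surface area A = 4πR² = 4π(4.62×10⁷ m)² = 2.68222×10¹⁶ m².
Then P = σAT⁴ = 5.670×10⁻⁸×2.68222×10¹⁶×(248.755)⁴ = 5.82×10¹⁸ W.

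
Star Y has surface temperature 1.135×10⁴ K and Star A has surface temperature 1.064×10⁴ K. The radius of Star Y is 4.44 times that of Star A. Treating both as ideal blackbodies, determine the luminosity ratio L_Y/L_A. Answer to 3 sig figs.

L_Y/L_A ≈ 25.5

L ∝ R²T⁴, so L_Y/L_A = (R_Y/R_A)²(T_Y/T_A)⁴ = (4.44)² × (1.135×10⁴/1.064×10⁴)⁴ = 19.7136 × 1.29484 = 25.5.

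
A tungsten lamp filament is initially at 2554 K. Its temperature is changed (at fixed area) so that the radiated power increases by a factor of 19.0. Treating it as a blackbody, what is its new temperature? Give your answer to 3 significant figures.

P ∝ T⁴, so T₂/T₁ = (P₂/P₁)^(1/4) = (19.0)^(1/4) = 2.08780.
T₂ = 2554 × 2.08780 = 5.33×10³ K.

T₂ ≈ 5.33×10³ K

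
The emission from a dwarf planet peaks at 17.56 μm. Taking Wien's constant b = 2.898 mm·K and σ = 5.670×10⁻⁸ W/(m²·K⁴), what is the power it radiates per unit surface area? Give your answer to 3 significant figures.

I ≈ 42.1 W/m²

Wien's law: T = b/λ_max = 2.898×10⁻³/1.756×10⁻⁵ = 165.034 K.
Then I = σT⁴ = 5.670×10⁻⁸×(165.034)⁴ = 42.1 W/m².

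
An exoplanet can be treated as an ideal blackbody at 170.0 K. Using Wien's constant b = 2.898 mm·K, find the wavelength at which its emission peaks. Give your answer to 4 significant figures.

Wien's displacement law: λ_max = b/T = (2.898×10⁻³ m·K)/(170.0 K) = 1.7047×10⁻⁵ m.
That is 17.05 μm, in the infrared range.

λ_max ≈ 17.05 μm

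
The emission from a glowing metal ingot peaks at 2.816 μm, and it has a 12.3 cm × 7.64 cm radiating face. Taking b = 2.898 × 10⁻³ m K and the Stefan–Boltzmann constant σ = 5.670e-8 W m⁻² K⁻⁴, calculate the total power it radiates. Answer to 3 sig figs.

Wien's law: T = b/λ_max = 2.898×10⁻³/2.816×10⁻⁶ = 1029.12 K.
Area A = 0.123 × 0.0764 = 9.3972×10⁻³ m².
Then P = σAT⁴ = 5.670×10⁻⁸×9.3972×10⁻³×(1029.12)⁴ = 598 W.

P ≈ 598 W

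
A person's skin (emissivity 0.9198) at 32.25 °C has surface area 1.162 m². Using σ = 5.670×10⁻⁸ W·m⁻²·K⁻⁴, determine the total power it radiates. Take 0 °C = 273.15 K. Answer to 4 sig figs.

P ≈ 527.2 W

T = 32.25 °C + 273.15 = 305.40 K.
Area A = 1.162 m².
P = εσAT⁴ = 0.9198 × 5.670×10⁻⁸ × 1.162 × (305.40)⁴ = 527.2 W.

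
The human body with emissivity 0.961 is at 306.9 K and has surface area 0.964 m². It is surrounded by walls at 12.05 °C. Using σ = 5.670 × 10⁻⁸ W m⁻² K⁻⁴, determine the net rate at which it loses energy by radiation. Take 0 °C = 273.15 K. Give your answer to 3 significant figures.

Net loss ≈ 118 W

Surroundings: T = 12.05 °C + 273.15 = 285.20 K.
Area A = 0.964 m².
Net radiated power P_net = εσA(T⁴ − T₀⁴) = 0.961×5.670×10⁻⁸×0.964×(306.9⁴ − 285.20⁴).
T⁴ − T₀⁴ = 8.87131×10⁹ − 6.61604×10⁹ = 2.25527×10⁹ K⁴, so P_net = 118 W.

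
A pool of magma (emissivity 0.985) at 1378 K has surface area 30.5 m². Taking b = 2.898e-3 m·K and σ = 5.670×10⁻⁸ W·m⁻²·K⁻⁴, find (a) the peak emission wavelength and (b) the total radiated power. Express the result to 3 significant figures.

(a) λ_max = b/T = 2.898×10⁻³/1378 = 2.103×10⁻⁶ m = 2.10×10³ nm.
Area A = 30.5 m².
(b) P = εσAT⁴ = 0.985×5.670×10⁻⁸×30.5×(1378)⁴ = 6.14×10⁶ W.

λ_max ≈ 2.10×10³ nm; P ≈ 6.14×10⁶ W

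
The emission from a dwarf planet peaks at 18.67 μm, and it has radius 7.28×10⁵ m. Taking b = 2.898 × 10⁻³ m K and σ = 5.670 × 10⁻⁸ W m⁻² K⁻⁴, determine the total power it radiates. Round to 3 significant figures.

Wien's law: T = b/λ_max = 2.898×10⁻³/1.867×10⁻⁵ = 155.222 K.
Surface area A = 4πR² = 4π(7.28×10⁵ m)² = 6.65998×10¹² m².
Then P = σAT⁴ = 5.670×10⁻⁸×6.65998×10¹²×(155.222)⁴ = 2.19×10¹⁴ W.

P ≈ 2.19×10¹⁴ W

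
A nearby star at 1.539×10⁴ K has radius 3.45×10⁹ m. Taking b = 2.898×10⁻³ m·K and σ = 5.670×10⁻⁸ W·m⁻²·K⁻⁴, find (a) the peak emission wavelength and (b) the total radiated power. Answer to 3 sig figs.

(a) λ_max = b/T = 2.898×10⁻³/1.539×10⁴ = 1.883×10⁻⁷ m = 188 nm.
Surface area A = 4πR² = 4π(3.45×10⁹ m)² = 1.49571×10²⁰ m².
(b) P = σAT⁴ = 5.670×10⁻⁸×1.49571×10²⁰×(1.539×10⁴)⁴ = 4.76×10²⁹ W.

λ_max ≈ 188 nm; P ≈ 4.76×10²⁹ W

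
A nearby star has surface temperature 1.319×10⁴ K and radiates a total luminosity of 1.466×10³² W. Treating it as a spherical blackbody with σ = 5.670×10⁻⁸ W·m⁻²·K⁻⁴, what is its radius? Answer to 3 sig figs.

L = 4πR²σT⁴ ⇒ R = √(L/(4πσT⁴)).
σT⁴ = 1.71618×10⁹ W/m², so R = √(1.466×10³²/(4π×1.71618×10⁹)) = 8.24×10¹⁰ m.

R ≈ 8.24×10¹⁰ m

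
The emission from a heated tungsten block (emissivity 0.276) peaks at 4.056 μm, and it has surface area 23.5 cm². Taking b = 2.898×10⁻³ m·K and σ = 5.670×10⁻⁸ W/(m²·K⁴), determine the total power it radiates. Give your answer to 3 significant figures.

P ≈ 9.58 W

Wien's law: T = b/λ_max = 2.898×10⁻³/4.056×10⁻⁶ = 714.497 K.
Area A = 23.5 cm² = 2.35×10⁻³ m².
Then P = εσAT⁴ = 0.276×5.670×10⁻⁸×2.35×10⁻³×(714.497)⁴ = 9.58 W.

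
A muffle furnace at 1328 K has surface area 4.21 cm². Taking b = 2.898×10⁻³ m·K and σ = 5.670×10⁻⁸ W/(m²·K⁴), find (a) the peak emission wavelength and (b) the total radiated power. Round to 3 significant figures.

λ_max ≈ 2.18 μm; P ≈ 74.2 W

(a) λ_max = b/T = 2.898×10⁻³/1328 = 2.182×10⁻⁶ m = 2.18 μm.
Area A = 4.21 cm² = 4.21×10⁻⁴ m².
(b) P = σAT⁴ = 5.670×10⁻⁸×4.21×10⁻⁴×(1328)⁴ = 74.2 W.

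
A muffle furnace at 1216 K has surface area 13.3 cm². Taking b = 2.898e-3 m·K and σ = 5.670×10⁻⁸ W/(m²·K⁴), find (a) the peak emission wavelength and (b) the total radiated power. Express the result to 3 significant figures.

λ_max ≈ 2.38×10³ nm; P ≈ 165 W

(a) λ_max = b/T = 2.898×10⁻³/1216 = 2.383×10⁻⁶ m = 2.38×10³ nm.
Area A = 13.3 cm² = 1.33×10⁻³ m².
(b) P = σAT⁴ = 5.670×10⁻⁸×1.33×10⁻³×(1216)⁴ = 165 W.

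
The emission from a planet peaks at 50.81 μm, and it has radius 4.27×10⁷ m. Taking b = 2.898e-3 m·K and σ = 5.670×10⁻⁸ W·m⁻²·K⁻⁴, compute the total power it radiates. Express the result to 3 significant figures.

P ≈ 1.37×10¹⁶ W

Wien's law: T = b/λ_max = 2.898×10⁻³/5.081×10⁻⁵ = 57.0360 K.
Surface area A = 4πR² = 4π(4.27×10⁷ m)² = 2.29121×10¹⁶ m².
Then P = σAT⁴ = 5.670×10⁻⁸×2.29121×10¹⁶×(57.0360)⁴ = 1.37×10¹⁶ W.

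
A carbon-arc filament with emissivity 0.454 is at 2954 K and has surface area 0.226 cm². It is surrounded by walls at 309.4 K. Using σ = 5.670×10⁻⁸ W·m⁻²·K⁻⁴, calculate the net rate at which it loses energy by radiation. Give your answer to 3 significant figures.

Area A = 0.226 cm² = 2.26×10⁻⁵ m².
Net radiated power P_net = εσA(T⁴ − T₀⁴) = 0.454×5.670×10⁻⁸×2.26×10⁻⁵×(2954⁴ − 309.4⁴).
T⁴ − T₀⁴ = 7.61451×10¹³ − 9.16392×10⁹ = 7.61359×10¹³ K⁴, so P_net = 44.3 W.

Net loss ≈ 44.3 W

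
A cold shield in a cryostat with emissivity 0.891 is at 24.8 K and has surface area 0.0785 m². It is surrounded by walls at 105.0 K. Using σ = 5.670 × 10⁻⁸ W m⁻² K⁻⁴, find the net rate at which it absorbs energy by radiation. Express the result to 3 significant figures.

Area A = 0.0785 m².
Net radiated power P_net = εσA(T⁴ − T₀⁴) = 0.891×5.670×10⁻⁸×0.0785×(24.8⁴ − 105.0⁴).
T⁴ − T₀⁴ = 3.78274×10⁵ − 1.21551×10⁸ = -1.21173×10⁸ K⁴, so P_net = -0.481 W — negative, meaning a net gain of 0.481 W.

Net gain ≈ 0.481 W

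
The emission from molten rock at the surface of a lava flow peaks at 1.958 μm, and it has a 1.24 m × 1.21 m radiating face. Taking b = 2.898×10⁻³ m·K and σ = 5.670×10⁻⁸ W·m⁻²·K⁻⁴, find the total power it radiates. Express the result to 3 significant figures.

P ≈ 4.08×10⁵ W

Wien's law: T = b/λ_max = 2.898×10⁻³/1.958×10⁻⁶ = 1480.08 K.
Area A = 1.24 × 1.21 = 1.5004 m².
Then P = σAT⁴ = 5.670×10⁻⁸×1.5004×(1480.08)⁴ = 4.08×10⁵ W.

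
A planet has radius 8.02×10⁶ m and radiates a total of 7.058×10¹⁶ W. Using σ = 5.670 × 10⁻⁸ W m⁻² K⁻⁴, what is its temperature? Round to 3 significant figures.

Surface area A = 4πR² = 4π(8.02×10⁶ m)² = 8.08274×10¹⁴ m².
P = σAT⁴ ⇒ T = (P/(σA))^(1/4) = (7.058×10¹⁶/(5.670×10⁻⁸×8.08274×10¹⁴))^(1/4) = 198 K.

T ≈ 198 K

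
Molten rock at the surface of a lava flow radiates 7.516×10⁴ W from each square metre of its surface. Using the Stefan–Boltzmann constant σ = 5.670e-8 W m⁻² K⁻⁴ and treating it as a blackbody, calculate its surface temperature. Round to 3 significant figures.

I = σT⁴, so T = (I/σ)^(1/4) = (7.516×10⁴/(5.670×10⁻⁸))^(1/4) = 1.07×10³ K.

T ≈ 1.07×10³ K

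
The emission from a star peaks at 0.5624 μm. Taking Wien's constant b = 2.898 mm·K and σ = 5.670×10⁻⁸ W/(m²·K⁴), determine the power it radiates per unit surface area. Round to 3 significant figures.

Wien's law: T = b/λ_max = 2.898×10⁻³/5.624×10⁻⁷ = 5152.92 K.
Then I = σT⁴ = 5.670×10⁻⁸×(5152.92)⁴ = 4.00×10⁷ W/m².

I ≈ 4.00×10⁷ W/m²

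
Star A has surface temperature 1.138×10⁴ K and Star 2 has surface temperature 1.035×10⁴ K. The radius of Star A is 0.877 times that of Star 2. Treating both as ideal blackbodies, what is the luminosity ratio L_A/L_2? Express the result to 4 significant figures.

L ∝ R²T⁴, so L_A/L_2 = (R_A/R_2)²(T_A/T_2)⁴ = (0.877)² × (1.138×10⁴/1.035×10⁴)⁴ = 0.769129 × 1.46153 = 1.124.

L_A/L_2 ≈ 1.124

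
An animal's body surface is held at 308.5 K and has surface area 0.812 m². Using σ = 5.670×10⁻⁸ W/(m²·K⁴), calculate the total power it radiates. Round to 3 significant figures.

P ≈ 417 W

Area A = 0.812 m².
P = σAT⁴ = 5.670×10⁻⁸ × 0.812 × (308.5)⁴ = 417 W.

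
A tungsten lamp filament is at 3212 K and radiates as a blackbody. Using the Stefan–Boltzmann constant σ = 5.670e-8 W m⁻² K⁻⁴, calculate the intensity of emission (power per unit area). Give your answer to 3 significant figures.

I ≈ 6.04×10⁶ W/m²

Stefan–Boltzmann: I = σT⁴ = 5.670×10⁻⁸ × (3212)⁴ = 6.04×10⁶ W/m².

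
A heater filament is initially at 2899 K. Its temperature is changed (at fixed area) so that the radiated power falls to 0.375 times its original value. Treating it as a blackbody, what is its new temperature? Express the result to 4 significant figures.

P ∝ T⁴, so T₂/T₁ = (P₂/P₁)^(1/4) = (0.375)^(1/4) = 0.782542.
T₂ = 2899 × 0.782542 = 2269 K.

T₂ ≈ 2269 K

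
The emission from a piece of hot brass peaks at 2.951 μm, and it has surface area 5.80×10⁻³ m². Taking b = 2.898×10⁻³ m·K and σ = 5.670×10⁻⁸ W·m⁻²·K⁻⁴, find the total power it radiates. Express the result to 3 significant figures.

Wien's law: T = b/λ_max = 2.898×10⁻³/2.951×10⁻⁶ = 982.040 K.
Area A = 5.80×10⁻³ m².
Then P = σAT⁴ = 5.670×10⁻⁸×5.80×10⁻³×(982.040)⁴ = 306 W.

P ≈ 306 W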